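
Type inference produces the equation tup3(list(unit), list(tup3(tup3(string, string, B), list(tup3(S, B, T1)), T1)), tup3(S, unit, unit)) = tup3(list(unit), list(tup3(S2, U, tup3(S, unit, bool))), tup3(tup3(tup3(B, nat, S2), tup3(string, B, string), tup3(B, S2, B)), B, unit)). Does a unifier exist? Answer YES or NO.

Decompose tup3/3: list(unit) = list(unit),  list(tup3(tup3(string, string, B), list(tup3(S, B, T1)), T1)) = list(tup3(S2, U, tup3(S, unit, bool))),  tup3(S, unit, unit) = tup3(tup3(tup3(B, nat, S2), tup3(string, B, string), tup3(B, S2, B)), B, unit).
Delete trivial equation list(unit) = list(unit).
Decompose list/1: tup3(tup3(string, string, B), list(tup3(S, B, T1)), T1) = tup3(S2, U, tup3(S, unit, bool)).
Decompose tup3/3: tup3(string, string, B) = S2,  list(tup3(S, B, T1)) = U,  T1 = tup3(S, unit, bool).
Bind S2 := tup3(string, string, B); substituting into the one remaining equation that mentions S2 gives: tup3(S, unit, unit) = tup3(tup3(tup3(B, nat, tup3(string, string, B)), tup3(string, B, string), tup3(B, tup3(string, string, B), B)), B, unit).
Bind U := list(tup3(S, B, T1)); no other remaining equation mentions U.
Bind T1 := tup3(S, unit, bool); no other remaining equation mentions T1. Substituting into the earlier binding gives U := list(tup3(S, B, tup3(S, unit, bool))).
Decompose tup3/3: S = tup3(tup3(B, nat, tup3(string, string, B)), tup3(string, B, string), tup3(B, tup3(string, string, B), B)),  unit = B,  unit = unit.
Bind S := tup3(tup3(B, nat, tup3(string, string, B)), tup3(string, B, string), tup3(B, tup3(string, string, B), B)); no other remaining equation mentions S. Substituting into the earlier bindings gives U := list(tup3(tup3(tup3(B, nat, tup3(string, string, B)), tup3(string, B, string), tup3(B, tup3(string, string, B), B)), B, tup3(tup3(tup3(B, nat, tup3(string, string, B)), tup3(string, B, string), tup3(B, tup3(string, string, B), B)), unit, bool))), T1 := tup3(tup3(tup3(B, nat, tup3(string, string, B)), tup3(string, B, string), tup3(B, tup3(string, string, B), B)), unit, bool).
Bind B := unit; no other remaining equation mentions B. Substituting into the earlier bindings gives S2 := tup3(string, string, unit), U := list(tup3(tup3(tup3(unit, nat, tup3(string, string, unit)), tup3(string, unit, string), tup3(unit, tup3(string, string, unit), unit)), unit, tup3(tup3(tup3(unit, nat, tup3(string, string, unit)), tup3(string, unit, string), tup3(unit, tup3(string, string, unit), unit)), unit, bool))), T1 := tup3(tup3(tup3(unit, nat, tup3(string, string, unit)), tup3(string, unit, string), tup3(unit, tup3(string, string, unit), unit)), unit, bool), S := tup3(tup3(unit, nat, tup3(string, string, unit)), tup3(string, unit, string), tup3(unit, tup3(string, string, unit), unit)).
Delete trivial equation unit = unit.
No equations remain and no clash or occurs-check failure arose, so a unifier exists.

YES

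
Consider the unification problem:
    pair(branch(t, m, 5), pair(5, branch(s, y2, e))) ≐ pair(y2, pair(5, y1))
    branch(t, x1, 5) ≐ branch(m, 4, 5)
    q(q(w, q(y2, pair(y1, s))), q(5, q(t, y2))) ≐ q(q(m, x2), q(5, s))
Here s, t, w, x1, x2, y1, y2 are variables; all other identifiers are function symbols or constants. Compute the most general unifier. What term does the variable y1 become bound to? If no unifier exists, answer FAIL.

branch(q(m, branch(m, m, 5)), branch(m, m, 5), e)

Decompose pair/2: branch(t, m, 5) ≐ y2,  pair(5, branch(s, y2, e)) ≐ pair(5, y1).
Bind y2 := branch(t, m, 5); substituting into the 2 remaining equations that mention y2 gives: pair(5, branch(s, branch(t, m, 5), e)) ≐ pair(5, y1),  q(q(w, q(branch(t, m, 5), pair(y1, s))), q(5, q(t, branch(t, m, 5)))) ≐ q(q(m, x2), q(5, s)).
Decompose pair/2: 5 ≐ 5,  branch(s, branch(t, m, 5), e) ≐ y1.
Delete trivial equation 5 ≐ 5.
Bind y1 := branch(s, branch(t, m, 5), e); substituting into the one remaining equation that mentions y1 gives: q(q(w, q(branch(t, m, 5), pair(branch(s, branch(t, m, 5), e), s))), q(5, q(t, branch(t, m, 5)))) ≐ q(q(m, x2), q(5, s)).
Decompose branch/3: t ≐ m,  x1 ≐ 4,  5 ≐ 5.
Bind t := m; substituting into the one remaining equation that mentions t gives: q(q(w, q(branch(m, m, 5), pair(branch(s, branch(m, m, 5), e), s))), q(5, q(m, branch(m, m, 5)))) ≐ q(q(m, x2), q(5, s)). Substituting into the earlier bindings gives y2 := branch(m, m, 5), y1 := branch(s, branch(m, m, 5), e).
Bind x1 := 4; no other remaining equation mentions x1.
Delete trivial equation 5 ≐ 5.
Decompose q/2: q(w, q(branch(m, m, 5), pair(branch(s, branch(m, m, 5), e), s))) ≐ q(m, x2),  q(5, q(m, branch(m, m, 5))) ≐ q(5, s).
Decompose q/2: w ≐ m,  q(branch(m, m, 5), pair(branch(s, branch(m, m, 5), e), s)) ≐ x2.
Bind w := m; no other remaining equation mentions w.
Bind x2 := q(branch(m, m, 5), pair(branch(s, branch(m, m, 5), e), s)); no other remaining equation mentions x2.
Decompose q/2: 5 ≐ 5,  q(m, branch(m, m, 5)) ≐ s.
Delete trivial equation 5 ≐ 5.
Bind s := q(m, branch(m, m, 5)). Substituting into the earlier bindings gives y1 := branch(q(m, branch(m, m, 5)), branch(m, m, 5), e), x2 := q(branch(m, m, 5), pair(branch(q(m, branch(m, m, 5)), branch(m, m, 5), e), q(m, branch(m, m, 5)))).
MGU = { y2 -> branch(m, m, 5), y1 -> branch(q(m, branch(m, m, 5)), branch(m, m, 5), e), t -> m, x1 -> 4, w -> m, x2 -> q(branch(m, m, 5), pair(branch(q(m, branch(m, m, 5)), branch(m, m, 5), e), q(m, branch(m, m, 5)))), s -> q(m, branch(m, m, 5)) }, so y1 -> branch(q(m, branch(m, m, 5)), branch(m, m, 5), e).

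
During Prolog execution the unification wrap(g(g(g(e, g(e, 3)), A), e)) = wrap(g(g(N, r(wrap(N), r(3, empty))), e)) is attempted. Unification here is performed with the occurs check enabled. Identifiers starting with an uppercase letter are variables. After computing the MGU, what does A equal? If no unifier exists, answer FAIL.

r(wrap(g(e, g(e, 3))), r(3, empty))

Decompose wrap/1: g(g(g(e, g(e, 3)), A), e) = g(g(N, r(wrap(N), r(3, empty))), e).
Decompose g/2: g(g(e, g(e, 3)), A) = g(N, r(wrap(N), r(3, empty))),  e = e.
Decompose g/2: g(e, g(e, 3)) = N,  A = r(wrap(N), r(3, empty)).
Bind N := g(e, g(e, 3)); substituting into the one remaining equation that mentions N gives: A = r(wrap(g(e, g(e, 3))), r(3, empty)).
Bind A := r(wrap(g(e, g(e, 3))), r(3, empty)); no other remaining equation mentions A.
Delete trivial equation e = e.
MGU = { N -> g(e, g(e, 3)), A -> r(wrap(g(e, g(e, 3))), r(3, empty)) }, so A -> r(wrap(g(e, g(e, 3))), r(3, empty)).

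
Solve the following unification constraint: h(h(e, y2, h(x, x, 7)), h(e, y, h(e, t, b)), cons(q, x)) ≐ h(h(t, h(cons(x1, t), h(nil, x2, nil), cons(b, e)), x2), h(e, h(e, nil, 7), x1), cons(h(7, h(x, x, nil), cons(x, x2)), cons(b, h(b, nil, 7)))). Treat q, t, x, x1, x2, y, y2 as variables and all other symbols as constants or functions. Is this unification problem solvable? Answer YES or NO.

Decompose h/3: h(e, y2, h(x, x, 7)) ≐ h(t, h(cons(x1, t), h(nil, x2, nil), cons(b, e)), x2),  h(e, y, h(e, t, b)) ≐ h(e, h(e, nil, 7), x1),  cons(q, x) ≐ cons(h(7, h(x, x, nil), cons(x, x2)), cons(b, h(b, nil, 7))).
Decompose h/3: e ≐ t,  y2 ≐ h(cons(x1, t), h(nil, x2, nil), cons(b, e)),  h(x, x, 7) ≐ x2.
Bind t := e; substituting into the 2 remaining equations that mention t gives: y2 ≐ h(cons(x1, e), h(nil, x2, nil), cons(b, e)),  h(e, y, h(e, e, b)) ≐ h(e, h(e, nil, 7), x1).
Bind y2 := h(cons(x1, e), h(nil, x2, nil), cons(b, e)); no other remaining equation mentions y2.
Bind x2 := h(x, x, 7); substituting into the one remaining equation that mentions x2 gives: cons(q, x) ≐ cons(h(7, h(x, x, nil), cons(x, h(x, x, 7))), cons(b, h(b, nil, 7))). Substituting into the earlier binding gives y2 := h(cons(x1, e), h(nil, h(x, x, 7), nil), cons(b, e)).
Decompose h/3: e ≐ e,  y ≐ h(e, nil, 7),  h(e, e, b) ≐ x1.
Delete trivial equation e ≐ e.
Bind y := h(e, nil, 7); no other remaining equation mentions y.
Bind x1 := h(e, e, b); no other remaining equation mentions x1. Substituting into the earlier binding gives y2 := h(cons(h(e, e, b), e), h(nil, h(x, x, 7), nil), cons(b, e)).
Decompose cons/2: q ≐ h(7, h(x, x, nil), cons(x, h(x, x, 7))),  x ≐ cons(b, h(b, nil, 7)).
Bind q := h(7, h(x, x, nil), cons(x, h(x, x, 7))); no other remaining equation mentions q.
Bind x := cons(b, h(b, nil, 7)). Substituting into the earlier bindings gives y2 := h(cons(h(e, e, b), e), h(nil, h(cons(b, h(b, nil, 7)), cons(b, h(b, nil, 7)), 7), nil), cons(b, e)), x2 := h(cons(b, h(b, nil, 7)), cons(b, h(b, nil, 7)), 7), q := h(7, h(cons(b, h(b, nil, 7)), cons(b, h(b, nil, 7)), nil), cons(cons(b, h(b, nil, 7)), h(cons(b, h(b, nil, 7)), cons(b, h(b, nil, 7)), 7))).
No equations remain and no clash or occurs-check failure arose, so a unifier exists.

YES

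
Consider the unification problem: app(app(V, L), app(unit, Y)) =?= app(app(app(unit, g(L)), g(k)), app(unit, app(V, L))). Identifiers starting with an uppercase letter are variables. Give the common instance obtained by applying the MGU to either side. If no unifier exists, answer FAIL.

Decompose app/2: app(V, L) =?= app(app(unit, g(L)), g(k)),  app(unit, Y) =?= app(unit, app(V, L)).
Decompose app/2: V =?= app(unit, g(L)),  L =?= g(k).
Bind V := app(unit, g(L)); substituting into the one remaining equation that mentions V gives: app(unit, Y) =?= app(unit, app(app(unit, g(L)), L)).
Bind L := g(k); substituting into the remaining equation gives: app(unit, Y) =?= app(unit, app(app(unit, g(g(k))), g(k))). Substituting into the earlier binding gives V := app(unit, g(g(k))).
Decompose app/2: unit =?= unit,  Y =?= app(app(unit, g(g(k))), g(k)).
Delete trivial equation unit =?= unit.
Bind Y := app(app(unit, g(g(k))), g(k)).
Applying the MGU to either side gives app(app(app(unit, g(g(k))), g(k)), app(unit, app(app(unit, g(g(k))), g(k)))).

app(app(app(unit, g(g(k))), g(k)), app(unit, app(app(unit, g(g(k))), g(k))))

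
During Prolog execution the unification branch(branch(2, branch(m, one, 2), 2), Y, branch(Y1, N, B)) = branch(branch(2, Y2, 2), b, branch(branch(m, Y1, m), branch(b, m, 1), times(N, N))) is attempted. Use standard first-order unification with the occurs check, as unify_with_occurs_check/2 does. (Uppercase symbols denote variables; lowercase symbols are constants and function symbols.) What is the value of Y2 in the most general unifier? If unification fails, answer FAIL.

Decompose branch/3: branch(2, branch(m, one, 2), 2) = branch(2, Y2, 2),  Y = b,  branch(Y1, N, B) = branch(branch(m, Y1, m), branch(b, m, 1), times(N, N)).
Decompose branch/3: 2 = 2,  branch(m, one, 2) = Y2,  2 = 2.
Delete trivial equation 2 = 2.
Bind Y2 := branch(m, one, 2); no other remaining equation mentions Y2.
Delete trivial equation 2 = 2.
Bind Y := b; no other remaining equation mentions Y.
Decompose branch/3: Y1 = branch(m, Y1, m),  N = branch(b, m, 1),  B = times(N, N).
Occurs check fails: Y1 occurs in branch(m, Y1, m); the equation Y1 = branch(m, Y1, m) has no finite solution.

FAIL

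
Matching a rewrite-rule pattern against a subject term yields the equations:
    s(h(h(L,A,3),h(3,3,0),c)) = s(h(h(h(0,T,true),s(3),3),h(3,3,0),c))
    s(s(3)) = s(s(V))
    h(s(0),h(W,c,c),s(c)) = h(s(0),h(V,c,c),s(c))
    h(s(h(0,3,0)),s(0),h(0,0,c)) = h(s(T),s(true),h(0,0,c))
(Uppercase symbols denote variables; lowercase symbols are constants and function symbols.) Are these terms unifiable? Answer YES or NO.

Decompose s/1: h(h(L,A,3),h(3,3,0),c) = h(h(h(0,T,true),s(3),3),h(3,3,0),c).
Decompose h/3: h(L,A,3) = h(h(0,T,true),s(3),3),  h(3,3,0) = h(3,3,0),  c = c.
Decompose h/3: L = h(0,T,true),  A = s(3),  3 = 3.
Bind L := h(0,T,true); no other remaining equation mentions L.
Bind A := s(3); no other remaining equation mentions A.
Delete trivial equation 3 = 3.
Delete trivial equation h(3,3,0) = h(3,3,0).
Delete trivial equation c = c.
Decompose s/1: s(3) = s(V).
Decompose s/1: 3 = V.
Bind V := 3; substituting into the one remaining equation that mentions V gives: h(s(0),h(W,c,c),s(c)) = h(s(0),h(3,c,c),s(c)).
Decompose h/3: s(0) = s(0),  h(W,c,c) = h(3,c,c),  s(c) = s(c).
Delete trivial equation s(0) = s(0).
Decompose h/3: W = 3,  c = c,  c = c.
Bind W := 3; no other remaining equation mentions W.
Delete trivial equation c = c.
Delete trivial equation c = c.
Delete trivial equation s(c) = s(c).
Decompose h/3: s(h(0,3,0)) = s(T),  s(0) = s(true),  h(0,0,c) = h(0,0,c).
Decompose s/1: h(0,3,0) = T.
Bind T := h(0,3,0); no other remaining equation mentions T. Substituting into the earlier binding gives L := h(0,h(0,3,0),true).
Decompose s/1: 0 = true.
Clash: constants 0 and true differ; no unifier exists.

NO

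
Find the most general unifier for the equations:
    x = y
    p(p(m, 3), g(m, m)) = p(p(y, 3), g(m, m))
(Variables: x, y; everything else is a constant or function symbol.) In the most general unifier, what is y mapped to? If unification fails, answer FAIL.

Bind x := y; no other remaining equation mentions x.
Decompose p/2: p(m, 3) = p(y, 3),  g(m, m) = g(m, m).
Decompose p/2: m = y,  3 = 3.
Bind y := m; no other remaining equation mentions y. Substituting into the earlier binding gives x := m.
Delete trivial equation 3 = 3.
Delete trivial equation g(m, m) = g(m, m).
MGU = { x ↦ m, y ↦ m }, so y ↦ m.

m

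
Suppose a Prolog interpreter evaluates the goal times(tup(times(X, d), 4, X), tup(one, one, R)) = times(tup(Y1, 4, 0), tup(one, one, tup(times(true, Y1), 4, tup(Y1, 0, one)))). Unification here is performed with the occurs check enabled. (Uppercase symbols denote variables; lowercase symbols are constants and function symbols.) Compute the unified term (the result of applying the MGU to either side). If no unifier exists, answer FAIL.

Decompose times/2: tup(times(X, d), 4, X) = tup(Y1, 4, 0),  tup(one, one, R) = tup(one, one, tup(times(true, Y1), 4, tup(Y1, 0, one))).
Decompose tup/3: times(X, d) = Y1,  4 = 4,  X = 0.
Bind Y1 := times(X, d); substituting into the one remaining equation that mentions Y1 gives: tup(one, one, R) = tup(one, one, tup(times(true, times(X, d)), 4, tup(times(X, d), 0, one))).
Delete trivial equation 4 = 4.
Bind X := 0; substituting into the remaining equation gives: tup(one, one, R) = tup(one, one, tup(times(true, times(0, d)), 4, tup(times(0, d), 0, one))). Substituting into the earlier binding gives Y1 := times(0, d).
Decompose tup/3: one = one,  one = one,  R = tup(times(true, times(0, d)), 4, tup(times(0, d), 0, one)).
Delete trivial equation one = one.
Delete trivial equation one = one.
Bind R := tup(times(true, times(0, d)), 4, tup(times(0, d), 0, one)).
Applying the MGU to either side gives times(tup(times(0, d), 4, 0), tup(one, one, tup(times(true, times(0, d)), 4, tup(times(0, d), 0, one)))).

times(tup(times(0, d), 4, 0), tup(one, one, tup(times(true, times(0, d)), 4, tup(times(0, d), 0, one))))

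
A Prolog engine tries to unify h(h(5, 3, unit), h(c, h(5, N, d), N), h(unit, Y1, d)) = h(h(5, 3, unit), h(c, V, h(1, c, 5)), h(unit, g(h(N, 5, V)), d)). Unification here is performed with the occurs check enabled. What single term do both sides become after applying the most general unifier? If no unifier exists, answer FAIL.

h(h(5, 3, unit), h(c, h(5, h(1, c, 5), d), h(1, c, 5)), h(unit, g(h(h(1, c, 5), 5, h(5, h(1, c, 5), d))), d))

Decompose h/3: h(5, 3, unit) = h(5, 3, unit),  h(c, h(5, N, d), N) = h(c, V, h(1, c, 5)),  h(unit, Y1, d) = h(unit, g(h(N, 5, V)), d).
Delete trivial equation h(5, 3, unit) = h(5, 3, unit).
Decompose h/3: c = c,  h(5, N, d) = V,  N = h(1, c, 5).
Delete trivial equation c = c.
Bind V := h(5, N, d); substituting into the one remaining equation that mentions V gives: h(unit, Y1, d) = h(unit, g(h(N, 5, h(5, N, d))), d).
Bind N := h(1, c, 5); substituting into the remaining equation gives: h(unit, Y1, d) = h(unit, g(h(h(1, c, 5), 5, h(5, h(1, c, 5), d))), d). Substituting into the earlier binding gives V := h(5, h(1, c, 5), d).
Decompose h/3: unit = unit,  Y1 = g(h(h(1, c, 5), 5, h(5, h(1, c, 5), d))),  d = d.
Delete trivial equation unit = unit.
Bind Y1 := g(h(h(1, c, 5), 5, h(5, h(1, c, 5), d))); no other remaining equation mentions Y1.
Delete trivial equation d = d.
Applying the MGU to either side gives h(h(5, 3, unit), h(c, h(5, h(1, c, 5), d), h(1, c, 5)), h(unit, g(h(h(1, c, 5), 5, h(5, h(1, c, 5), d))), d)).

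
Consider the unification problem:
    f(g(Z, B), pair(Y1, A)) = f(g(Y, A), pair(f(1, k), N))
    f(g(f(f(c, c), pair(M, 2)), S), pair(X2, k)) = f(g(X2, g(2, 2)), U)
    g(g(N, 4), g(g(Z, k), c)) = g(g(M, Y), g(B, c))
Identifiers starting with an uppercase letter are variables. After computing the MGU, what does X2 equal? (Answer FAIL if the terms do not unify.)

Decompose f/2: g(Z, B) = g(Y, A),  pair(Y1, A) = pair(f(1, k), N).
Decompose g/2: Z = Y,  B = A.
Bind Z := Y; substituting into the one remaining equation that mentions Z gives: g(g(N, 4), g(g(Y, k), c)) = g(g(M, Y), g(B, c)).
Bind B := A; substituting into the one remaining equation that mentions B gives: g(g(N, 4), g(g(Y, k), c)) = g(g(M, Y), g(A, c)).
Decompose pair/2: Y1 = f(1, k),  A = N.
Bind Y1 := f(1, k); no other remaining equation mentions Y1.
Bind A := N; substituting into the one remaining equation that mentions A gives: g(g(N, 4), g(g(Y, k), c)) = g(g(M, Y), g(N, c)). Substituting into the earlier binding gives B := N.
Decompose f/2: g(f(f(c, c), pair(M, 2)), S) = g(X2, g(2, 2)),  pair(X2, k) = U.
Decompose g/2: f(f(c, c), pair(M, 2)) = X2,  S = g(2, 2).
Bind X2 := f(f(c, c), pair(M, 2)); substituting into the one remaining equation that mentions X2 gives: pair(f(f(c, c), pair(M, 2)), k) = U.
Bind S := g(2, 2); no other remaining equation mentions S.
Bind U := pair(f(f(c, c), pair(M, 2)), k); no other remaining equation mentions U.
Decompose g/2: g(N, 4) = g(M, Y),  g(g(Y, k), c) = g(N, c).
Decompose g/2: N = M,  4 = Y.
Bind N := M; substituting into the one remaining equation that mentions N gives: g(g(Y, k), c) = g(M, c). Substituting into the earlier bindings gives B := M, A := M.
Bind Y := 4; substituting into the remaining equation gives: g(g(4, k), c) = g(M, c). Substituting into the earlier binding gives Z := 4.
Decompose g/2: g(4, k) = M,  c = c.
Bind M := g(4, k); no other remaining equation mentions M. Substituting into the earlier bindings gives B := g(4, k), A := g(4, k), X2 := f(f(c, c), pair(g(4, k), 2)), U := pair(f(f(c, c), pair(g(4, k), 2)), k), N := g(4, k).
Delete trivial equation c = c.
MGU = { Z ↦ 4, B ↦ g(4, k), Y1 ↦ f(1, k), A ↦ g(4, k), X2 ↦ f(f(c, c), pair(g(4, k), 2)), S ↦ g(2, 2), U ↦ pair(f(f(c, c), pair(g(4, k), 2)), k), N ↦ g(4, k), Y ↦ 4, M ↦ g(4, k) }, so X2 ↦ f(f(c, c), pair(g(4, k), 2)).

f(f(c, c), pair(g(4, k), 2))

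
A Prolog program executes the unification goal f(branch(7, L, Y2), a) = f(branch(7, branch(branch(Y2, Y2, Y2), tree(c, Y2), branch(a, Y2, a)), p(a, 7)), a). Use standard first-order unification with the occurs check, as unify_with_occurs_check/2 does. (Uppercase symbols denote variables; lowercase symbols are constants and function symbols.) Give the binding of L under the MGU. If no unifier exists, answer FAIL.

branch(branch(p(a, 7), p(a, 7), p(a, 7)), tree(c, p(a, 7)), branch(a, p(a, 7), a))

Decompose f/2: branch(7, L, Y2) = branch(7, branch(branch(Y2, Y2, Y2), tree(c, Y2), branch(a, Y2, a)), p(a, 7)),  a = a.
Decompose branch/3: 7 = 7,  L = branch(branch(Y2, Y2, Y2), tree(c, Y2), branch(a, Y2, a)),  Y2 = p(a, 7).
Delete trivial equation 7 = 7.
Bind L := branch(branch(Y2, Y2, Y2), tree(c, Y2), branch(a, Y2, a)); no other remaining equation mentions L.
Bind Y2 := p(a, 7); no other remaining equation mentions Y2. Substituting into the earlier binding gives L := branch(branch(p(a, 7), p(a, 7), p(a, 7)), tree(c, p(a, 7)), branch(a, p(a, 7), a)).
Delete trivial equation a = a.
MGU = { L -> branch(branch(p(a, 7), p(a, 7), p(a, 7)), tree(c, p(a, 7)), branch(a, p(a, 7), a)), Y2 -> p(a, 7) }, so L -> branch(branch(p(a, 7), p(a, 7), p(a, 7)), tree(c, p(a, 7)), branch(a, p(a, 7), a)).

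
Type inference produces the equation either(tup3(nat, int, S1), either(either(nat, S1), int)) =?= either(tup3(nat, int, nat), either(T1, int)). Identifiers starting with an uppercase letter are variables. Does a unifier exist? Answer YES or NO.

YES

Decompose either/2: tup3(nat, int, S1) =?= tup3(nat, int, nat),  either(either(nat, S1), int) =?= either(T1, int).
Decompose tup3/3: nat =?= nat,  int =?= int,  S1 =?= nat.
Delete trivial equation nat =?= nat.
Delete trivial equation int =?= int.
Bind S1 := nat; substituting into the remaining equation gives: either(either(nat, nat), int) =?= either(T1, int).
Decompose either/2: either(nat, nat) =?= T1,  int =?= int.
Bind T1 := either(nat, nat); no other remaining equation mentions T1.
Delete trivial equation int =?= int.
No equations remain and no clash or occurs-check failure arose, so a unifier exists.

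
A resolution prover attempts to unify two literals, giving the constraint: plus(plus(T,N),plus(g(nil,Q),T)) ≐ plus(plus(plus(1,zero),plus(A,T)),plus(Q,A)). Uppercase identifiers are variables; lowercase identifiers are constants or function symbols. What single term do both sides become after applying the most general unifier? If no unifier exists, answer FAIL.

Decompose plus/2: plus(T,N) ≐ plus(plus(1,zero),plus(A,T)),  plus(g(nil,Q),T) ≐ plus(Q,A).
Decompose plus/2: T ≐ plus(1,zero),  N ≐ plus(A,T).
Bind T := plus(1,zero); substituting into the remaining equations gives: N ≐ plus(A,plus(1,zero)),  plus(g(nil,Q),plus(1,zero)) ≐ plus(Q,A).
Bind N := plus(A,plus(1,zero)); no other remaining equation mentions N.
Decompose plus/2: g(nil,Q) ≐ Q,  plus(1,zero) ≐ A.
Occurs check fails: Q occurs in g(nil,Q); the equation Q ≐ g(nil,Q) has no finite solution.

FAIL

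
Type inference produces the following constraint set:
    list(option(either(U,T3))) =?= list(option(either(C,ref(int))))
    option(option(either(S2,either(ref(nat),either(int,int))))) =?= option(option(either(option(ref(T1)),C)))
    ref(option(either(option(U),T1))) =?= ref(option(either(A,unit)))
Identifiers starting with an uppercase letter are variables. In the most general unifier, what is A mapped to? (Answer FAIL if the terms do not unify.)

option(either(ref(nat),either(int,int)))

Decompose list/1: option(either(U,T3)) =?= option(either(C,ref(int))).
Decompose option/1: either(U,T3) =?= either(C,ref(int)).
Decompose either/2: U =?= C,  T3 =?= ref(int).
Bind U := C; substituting into the one remaining equation that mentions U gives: ref(option(either(option(C),T1))) =?= ref(option(either(A,unit))).
Bind T3 := ref(int); no other remaining equation mentions T3.
Decompose option/1: option(either(S2,either(ref(nat),either(int,int)))) =?= option(either(option(ref(T1)),C)).
Decompose option/1: either(S2,either(ref(nat),either(int,int))) =?= either(option(ref(T1)),C).
Decompose either/2: S2 =?= option(ref(T1)),  either(ref(nat),either(int,int)) =?= C.
Bind S2 := option(ref(T1)); no other remaining equation mentions S2.
Bind C := either(ref(nat),either(int,int)); substituting into the remaining equation gives: ref(option(either(option(either(ref(nat),either(int,int))),T1))) =?= ref(option(either(A,unit))). Substituting into the earlier binding gives U := either(ref(nat),either(int,int)).
Decompose ref/1: option(either(option(either(ref(nat),either(int,int))),T1)) =?= option(either(A,unit)).
Decompose option/1: either(option(either(ref(nat),either(int,int))),T1) =?= either(A,unit).
Decompose either/2: option(either(ref(nat),either(int,int))) =?= A,  T1 =?= unit.
Bind A := option(either(ref(nat),either(int,int))); no other remaining equation mentions A.
Bind T1 := unit. Substituting into the earlier binding gives S2 := option(ref(unit)).
MGU = { U := either(ref(nat),either(int,int)), T3 := ref(int), S2 := option(ref(unit)), C := either(ref(nat),either(int,int)), A := option(either(ref(nat),either(int,int))), T1 := unit }, so A := option(either(ref(nat),either(int,int))).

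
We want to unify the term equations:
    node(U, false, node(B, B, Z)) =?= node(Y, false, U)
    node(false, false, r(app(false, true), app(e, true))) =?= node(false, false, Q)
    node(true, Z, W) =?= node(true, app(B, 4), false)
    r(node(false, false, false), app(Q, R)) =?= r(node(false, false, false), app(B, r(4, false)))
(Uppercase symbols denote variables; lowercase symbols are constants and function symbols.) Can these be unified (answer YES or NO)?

Decompose node/3: U =?= Y,  false =?= false,  node(B, B, Z) =?= U.
Bind U := Y; substituting into the one remaining equation that mentions U gives: node(B, B, Z) =?= Y.
Delete trivial equation false =?= false.
Bind Y := node(B, B, Z); no other remaining equation mentions Y. Substituting into the earlier binding gives U := node(B, B, Z).
Decompose node/3: false =?= false,  false =?= false,  r(app(false, true), app(e, true)) =?= Q.
Delete trivial equation false =?= false.
Delete trivial equation false =?= false.
Bind Q := r(app(false, true), app(e, true)); substituting into the one remaining equation that mentions Q gives: r(node(false, false, false), app(r(app(false, true), app(e, true)), R)) =?= r(node(false, false, false), app(B, r(4, false))).
Decompose node/3: true =?= true,  Z =?= app(B, 4),  W =?= false.
Delete trivial equation true =?= true.
Bind Z := app(B, 4); no other remaining equation mentions Z. Substituting into the earlier bindings gives U := node(B, B, app(B, 4)), Y := node(B, B, app(B, 4)).
Bind W := false; no other remaining equation mentions W.
Decompose r/2: node(false, false, false) =?= node(false, false, false),  app(r(app(false, true), app(e, true)), R) =?= app(B, r(4, false)).
Delete trivial equation node(false, false, false) =?= node(false, false, false).
Decompose app/2: r(app(false, true), app(e, true)) =?= B,  R =?= r(4, false).
Bind B := r(app(false, true), app(e, true)); no other remaining equation mentions B. Substituting into the earlier bindings gives U := node(r(app(false, true), app(e, true)), r(app(false, true), app(e, true)), app(r(app(false, true), app(e, true)), 4)), Y := node(r(app(false, true), app(e, true)), r(app(false, true), app(e, true)), app(r(app(false, true), app(e, true)), 4)), Z := app(r(app(false, true), app(e, true)), 4).
Bind R := r(4, false).
No equations remain and no clash or occurs-check failure arose, so a unifier exists.

YES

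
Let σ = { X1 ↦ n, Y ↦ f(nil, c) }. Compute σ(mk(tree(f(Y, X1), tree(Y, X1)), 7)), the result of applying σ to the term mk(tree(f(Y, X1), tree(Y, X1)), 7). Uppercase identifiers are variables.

mk(tree(f(f(nil, c), n), tree(f(nil, c), n)), 7)

Replace each occurrence of X1 with n.
Replace each occurrence of Y with f(nil, c).
Result: mk(tree(f(f(nil, c), n), tree(f(nil, c), n)), 7).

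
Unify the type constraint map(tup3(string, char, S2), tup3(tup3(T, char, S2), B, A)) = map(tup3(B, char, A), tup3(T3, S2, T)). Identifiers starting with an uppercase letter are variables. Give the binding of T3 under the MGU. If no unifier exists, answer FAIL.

tup3(string, char, string)

Decompose map/2: tup3(string, char, S2) = tup3(B, char, A),  tup3(tup3(T, char, S2), B, A) = tup3(T3, S2, T).
Decompose tup3/3: string = B,  char = char,  S2 = A.
Bind B := string; substituting into the one remaining equation that mentions B gives: tup3(tup3(T, char, S2), string, A) = tup3(T3, S2, T).
Delete trivial equation char = char.
Bind S2 := A; substituting into the remaining equation gives: tup3(tup3(T, char, A), string, A) = tup3(T3, A, T).
Decompose tup3/3: tup3(T, char, A) = T3,  string = A,  A = T.
Bind T3 := tup3(T, char, A); no other remaining equation mentions T3.
Bind A := string; substituting into the remaining equation gives: string = T. Substituting into the earlier bindings gives S2 := string, T3 := tup3(T, char, string).
Bind T := string. Substituting into the earlier binding gives T3 := tup3(string, char, string).
MGU = { B ↦ string, S2 ↦ string, T3 ↦ tup3(string, char, string), A ↦ string, T ↦ string }, so T3 ↦ tup3(string, char, string).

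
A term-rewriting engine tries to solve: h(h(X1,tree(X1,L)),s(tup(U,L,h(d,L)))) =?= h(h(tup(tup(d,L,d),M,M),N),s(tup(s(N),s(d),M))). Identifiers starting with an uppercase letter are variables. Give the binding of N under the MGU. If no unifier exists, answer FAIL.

tree(tup(tup(d,s(d),d),h(d,s(d)),h(d,s(d))),s(d))

Decompose h/2: h(X1,tree(X1,L)) =?= h(tup(tup(d,L,d),M,M),N),  s(tup(U,L,h(d,L))) =?= s(tup(s(N),s(d),M)).
Decompose h/2: X1 =?= tup(tup(d,L,d),M,M),  tree(X1,L) =?= N.
Bind X1 := tup(tup(d,L,d),M,M); substituting into the one remaining equation that mentions X1 gives: tree(tup(tup(d,L,d),M,M),L) =?= N.
Bind N := tree(tup(tup(d,L,d),M,M),L); substituting into the remaining equation gives: s(tup(U,L,h(d,L))) =?= s(tup(s(tree(tup(tup(d,L,d),M,M),L)),s(d),M)).
Decompose s/1: tup(U,L,h(d,L)) =?= tup(s(tree(tup(tup(d,L,d),M,M),L)),s(d),M).
Decompose tup/3: U =?= s(tree(tup(tup(d,L,d),M,M),L)),  L =?= s(d),  h(d,L) =?= M.
Bind U := s(tree(tup(tup(d,L,d),M,M),L)); no other remaining equation mentions U.
Bind L := s(d); substituting into the remaining equation gives: h(d,s(d)) =?= M. Substituting into the earlier bindings gives X1 := tup(tup(d,s(d),d),M,M), N := tree(tup(tup(d,s(d),d),M,M),s(d)), U := s(tree(tup(tup(d,s(d),d),M,M),s(d))).
Bind M := h(d,s(d)). Substituting into the earlier bindings gives X1 := tup(tup(d,s(d),d),h(d,s(d)),h(d,s(d))), N := tree(tup(tup(d,s(d),d),h(d,s(d)),h(d,s(d))),s(d)), U := s(tree(tup(tup(d,s(d),d),h(d,s(d)),h(d,s(d))),s(d))).
MGU = { X1 -> tup(tup(d,s(d),d),h(d,s(d)),h(d,s(d))), N -> tree(tup(tup(d,s(d),d),h(d,s(d)),h(d,s(d))),s(d)), U -> s(tree(tup(tup(d,s(d),d),h(d,s(d)),h(d,s(d))),s(d))), L -> s(d), M -> h(d,s(d)) }, so N -> tree(tup(tup(d,s(d),d),h(d,s(d)),h(d,s(d))),s(d)).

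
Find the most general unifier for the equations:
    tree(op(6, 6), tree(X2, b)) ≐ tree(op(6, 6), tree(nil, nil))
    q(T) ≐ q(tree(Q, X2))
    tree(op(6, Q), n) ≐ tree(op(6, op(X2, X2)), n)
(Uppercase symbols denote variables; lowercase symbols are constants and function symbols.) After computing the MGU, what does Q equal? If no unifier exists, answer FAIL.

Decompose tree/2: op(6, 6) ≐ op(6, 6),  tree(X2, b) ≐ tree(nil, nil).
Delete trivial equation op(6, 6) ≐ op(6, 6).
Decompose tree/2: X2 ≐ nil,  b ≐ nil.
Bind X2 := nil; substituting into the 2 remaining equations that mention X2 gives: q(T) ≐ q(tree(Q, nil)),  tree(op(6, Q), n) ≐ tree(op(6, op(nil, nil)), n).
Clash: constants b and nil differ; no unifier exists.

FAIL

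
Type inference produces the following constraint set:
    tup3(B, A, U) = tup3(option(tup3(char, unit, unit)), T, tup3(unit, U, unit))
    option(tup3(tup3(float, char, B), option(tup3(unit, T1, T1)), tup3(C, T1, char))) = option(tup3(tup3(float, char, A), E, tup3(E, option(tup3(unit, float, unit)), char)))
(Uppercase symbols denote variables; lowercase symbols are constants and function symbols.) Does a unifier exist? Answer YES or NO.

Decompose tup3/3: B = option(tup3(char, unit, unit)),  A = T,  U = tup3(unit, U, unit).
Bind B := option(tup3(char, unit, unit)); substituting into the one remaining equation that mentions B gives: option(tup3(tup3(float, char, option(tup3(char, unit, unit))), option(tup3(unit, T1, T1)), tup3(C, T1, char))) = option(tup3(tup3(float, char, A), E, tup3(E, option(tup3(unit, float, unit)), char))).
Bind A := T; substituting into the one remaining equation that mentions A gives: option(tup3(tup3(float, char, option(tup3(char, unit, unit))), option(tup3(unit, T1, T1)), tup3(C, T1, char))) = option(tup3(tup3(float, char, T), E, tup3(E, option(tup3(unit, float, unit)), char))).
Occurs check fails: U occurs in tup3(unit, U, unit); the equation U = tup3(unit, U, unit) has no finite solution.

NO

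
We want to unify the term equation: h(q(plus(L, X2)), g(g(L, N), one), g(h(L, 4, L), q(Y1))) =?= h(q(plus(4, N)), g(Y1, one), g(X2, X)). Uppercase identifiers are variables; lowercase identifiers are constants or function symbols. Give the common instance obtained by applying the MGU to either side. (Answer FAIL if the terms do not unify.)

Decompose h/3: q(plus(L, X2)) =?= q(plus(4, N)),  g(g(L, N), one) =?= g(Y1, one),  g(h(L, 4, L), q(Y1)) =?= g(X2, X).
Decompose q/1: plus(L, X2) =?= plus(4, N).
Decompose plus/2: L =?= 4,  X2 =?= N.
Bind L := 4; substituting into the 2 remaining equations that mention L gives: g(g(4, N), one) =?= g(Y1, one),  g(h(4, 4, 4), q(Y1)) =?= g(X2, X).
Bind X2 := N; substituting into the one remaining equation that mentions X2 gives: g(h(4, 4, 4), q(Y1)) =?= g(N, X).
Decompose g/2: g(4, N) =?= Y1,  one =?= one.
Bind Y1 := g(4, N); substituting into the one remaining equation that mentions Y1 gives: g(h(4, 4, 4), q(g(4, N))) =?= g(N, X).
Delete trivial equation one =?= one.
Decompose g/2: h(4, 4, 4) =?= N,  q(g(4, N)) =?= X.
Bind N := h(4, 4, 4); substituting into the remaining equation gives: q(g(4, h(4, 4, 4))) =?= X. Substituting into the earlier bindings gives X2 := h(4, 4, 4), Y1 := g(4, h(4, 4, 4)).
Bind X := q(g(4, h(4, 4, 4))).
Applying the MGU to either side gives h(q(plus(4, h(4, 4, 4))), g(g(4, h(4, 4, 4)), one), g(h(4, 4, 4), q(g(4, h(4, 4, 4))))).

h(q(plus(4, h(4, 4, 4))), g(g(4, h(4, 4, 4)), one), g(h(4, 4, 4), q(g(4, h(4, 4, 4)))))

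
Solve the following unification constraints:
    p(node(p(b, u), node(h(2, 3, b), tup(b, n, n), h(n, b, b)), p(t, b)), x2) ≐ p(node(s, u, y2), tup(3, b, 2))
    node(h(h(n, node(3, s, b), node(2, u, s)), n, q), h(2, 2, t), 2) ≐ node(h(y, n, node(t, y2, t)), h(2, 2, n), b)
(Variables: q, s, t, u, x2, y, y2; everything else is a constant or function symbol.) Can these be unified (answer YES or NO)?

NO

Decompose p/2: node(p(b, u), node(h(2, 3, b), tup(b, n, n), h(n, b, b)), p(t, b)) ≐ node(s, u, y2),  x2 ≐ tup(3, b, 2).
Decompose node/3: p(b, u) ≐ s,  node(h(2, 3, b), tup(b, n, n), h(n, b, b)) ≐ u,  p(t, b) ≐ y2.
Bind s := p(b, u); substituting into the one remaining equation that mentions s gives: node(h(h(n, node(3, p(b, u), b), node(2, u, p(b, u))), n, q), h(2, 2, t), 2) ≐ node(h(y, n, node(t, y2, t)), h(2, 2, n), b).
Bind u := node(h(2, 3, b), tup(b, n, n), h(n, b, b)); substituting into the one remaining equation that mentions u gives: node(h(h(n, node(3, p(b, node(h(2, 3, b), tup(b, n, n), h(n, b, b))), b), node(2, node(h(2, 3, b), tup(b, n, n), h(n, b, b)), p(b, node(h(2, 3, b), tup(b, n, n), h(n, b, b))))), n, q), h(2, 2, t), 2) ≐ node(h(y, n, node(t, y2, t)), h(2, 2, n), b). Substituting into the earlier binding gives s := p(b, node(h(2, 3, b), tup(b, n, n), h(n, b, b))).
Bind y2 := p(t, b); substituting into the one remaining equation that mentions y2 gives: node(h(h(n, node(3, p(b, node(h(2, 3, b), tup(b, n, n), h(n, b, b))), b), node(2, node(h(2, 3, b), tup(b, n, n), h(n, b, b)), p(b, node(h(2, 3, b), tup(b, n, n), h(n, b, b))))), n, q), h(2, 2, t), 2) ≐ node(h(y, n, node(t, p(t, b), t)), h(2, 2, n), b).
Bind x2 := tup(3, b, 2); no other remaining equation mentions x2.
Decompose node/3: h(h(n, node(3, p(b, node(h(2, 3, b), tup(b, n, n), h(n, b, b))), b), node(2, node(h(2, 3, b), tup(b, n, n), h(n, b, b)), p(b, node(h(2, 3, b), tup(b, n, n), h(n, b, b))))), n, q) ≐ h(y, n, node(t, p(t, b), t)),  h(2, 2, t) ≐ h(2, 2, n),  2 ≐ b.
Decompose h/3: h(n, node(3, p(b, node(h(2, 3, b), tup(b, n, n), h(n, b, b))), b), node(2, node(h(2, 3, b), tup(b, n, n), h(n, b, b)), p(b, node(h(2, 3, b), tup(b, n, n), h(n, b, b))))) ≐ y,  n ≐ n,  q ≐ node(t, p(t, b), t).
Bind y := h(n, node(3, p(b, node(h(2, 3, b), tup(b, n, n), h(n, b, b))), b), node(2, node(h(2, 3, b), tup(b, n, n), h(n, b, b)), p(b, node(h(2, 3, b), tup(b, n, n), h(n, b, b))))); no other remaining equation mentions y.
Delete trivial equation n ≐ n.
Bind q := node(t, p(t, b), t); no other remaining equation mentions q.
Decompose h/3: 2 ≐ 2,  2 ≐ 2,  t ≐ n.
Delete trivial equation 2 ≐ 2.
Delete trivial equation 2 ≐ 2.
Bind t := n; no other remaining equation mentions t. Substituting into the earlier bindings gives y2 := p(n, b), q := node(n, p(n, b), n).
Clash: constants 2 and b differ; no unifier exists.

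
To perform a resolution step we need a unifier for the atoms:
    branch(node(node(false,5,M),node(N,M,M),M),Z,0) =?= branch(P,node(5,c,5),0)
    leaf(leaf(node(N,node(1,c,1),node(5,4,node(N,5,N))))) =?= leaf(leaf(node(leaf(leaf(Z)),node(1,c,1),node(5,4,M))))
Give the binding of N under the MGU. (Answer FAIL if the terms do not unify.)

leaf(leaf(node(5,c,5)))

Decompose branch/3: node(node(false,5,M),node(N,M,M),M) =?= P,  Z =?= node(5,c,5),  0 =?= 0.
Bind P := node(node(false,5,M),node(N,M,M),M); no other remaining equation mentions P.
Bind Z := node(5,c,5); substituting into the one remaining equation that mentions Z gives: leaf(leaf(node(N,node(1,c,1),node(5,4,node(N,5,N))))) =?= leaf(leaf(node(leaf(leaf(node(5,c,5))),node(1,c,1),node(5,4,M)))).
Delete trivial equation 0 =?= 0.
Decompose leaf/1: leaf(node(N,node(1,c,1),node(5,4,node(N,5,N)))) =?= leaf(node(leaf(leaf(node(5,c,5))),node(1,c,1),node(5,4,M))).
Decompose leaf/1: node(N,node(1,c,1),node(5,4,node(N,5,N))) =?= node(leaf(leaf(node(5,c,5))),node(1,c,1),node(5,4,M)).
Decompose node/3: N =?= leaf(leaf(node(5,c,5))),  node(1,c,1) =?= node(1,c,1),  node(5,4,node(N,5,N)) =?= node(5,4,M).
Bind N := leaf(leaf(node(5,c,5))); substituting into the one remaining equation that mentions N gives: node(5,4,node(leaf(leaf(node(5,c,5))),5,leaf(leaf(node(5,c,5))))) =?= node(5,4,M). Substituting into the earlier binding gives P := node(node(false,5,M),node(leaf(leaf(node(5,c,5))),M,M),M).
Delete trivial equation node(1,c,1) =?= node(1,c,1).
Decompose node/3: 5 =?= 5,  4 =?= 4,  node(leaf(leaf(node(5,c,5))),5,leaf(leaf(node(5,c,5)))) =?= M.
Delete trivial equation 5 =?= 5.
Delete trivial equation 4 =?= 4.
Bind M := node(leaf(leaf(node(5,c,5))),5,leaf(leaf(node(5,c,5)))). Substituting into the earlier binding gives P := node(node(false,5,node(leaf(leaf(node(5,c,5))),5,leaf(leaf(node(5,c,5))))),node(leaf(leaf(node(5,c,5))),node(leaf(leaf(node(5,c,5))),5,leaf(leaf(node(5,c,5)))),node(leaf(leaf(node(5,c,5))),5,leaf(leaf(node(5,c,5))))),node(leaf(leaf(node(5,c,5))),5,leaf(leaf(node(5,c,5))))).
MGU = { P := node(node(false,5,node(leaf(leaf(node(5,c,5))),5,leaf(leaf(node(5,c,5))))),node(leaf(leaf(node(5,c,5))),node(leaf(leaf(node(5,c,5))),5,leaf(leaf(node(5,c,5)))),node(leaf(leaf(node(5,c,5))),5,leaf(leaf(node(5,c,5))))),node(leaf(leaf(node(5,c,5))),5,leaf(leaf(node(5,c,5))))), Z := node(5,c,5), N := leaf(leaf(node(5,c,5))), M := node(leaf(leaf(node(5,c,5))),5,leaf(leaf(node(5,c,5)))) }, so N := leaf(leaf(node(5,c,5))).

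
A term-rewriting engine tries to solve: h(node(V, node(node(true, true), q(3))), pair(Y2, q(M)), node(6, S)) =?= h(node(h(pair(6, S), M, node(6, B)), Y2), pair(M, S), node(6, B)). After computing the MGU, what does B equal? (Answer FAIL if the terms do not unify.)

q(node(node(true, true), q(3)))

Decompose h/3: node(V, node(node(true, true), q(3))) =?= node(h(pair(6, S), M, node(6, B)), Y2),  pair(Y2, q(M)) =?= pair(M, S),  node(6, S) =?= node(6, B).
Decompose node/2: V =?= h(pair(6, S), M, node(6, B)),  node(node(true, true), q(3)) =?= Y2.
Bind V := h(pair(6, S), M, node(6, B)); no other remaining equation mentions V.
Bind Y2 := node(node(true, true), q(3)); substituting into the one remaining equation that mentions Y2 gives: pair(node(node(true, true), q(3)), q(M)) =?= pair(M, S).
Decompose pair/2: node(node(true, true), q(3)) =?= M,  q(M) =?= S.
Bind M := node(node(true, true), q(3)); substituting into the one remaining equation that mentions M gives: q(node(node(true, true), q(3))) =?= S. Substituting into the earlier binding gives V := h(pair(6, S), node(node(true, true), q(3)), node(6, B)).
Bind S := q(node(node(true, true), q(3))); substituting into the remaining equation gives: node(6, q(node(node(true, true), q(3)))) =?= node(6, B). Substituting into the earlier binding gives V := h(pair(6, q(node(node(true, true), q(3)))), node(node(true, true), q(3)), node(6, B)).
Decompose node/2: 6 =?= 6,  q(node(node(true, true), q(3))) =?= B.
Delete trivial equation 6 =?= 6.
Bind B := q(node(node(true, true), q(3))). Substituting into the earlier binding gives V := h(pair(6, q(node(node(true, true), q(3)))), node(node(true, true), q(3)), node(6, q(node(node(true, true), q(3))))).
MGU = { V -> h(pair(6, q(node(node(true, true), q(3)))), node(node(true, true), q(3)), node(6, q(node(node(true, true), q(3))))), Y2 -> node(node(true, true), q(3)), M -> node(node(true, true), q(3)), S -> q(node(node(true, true), q(3))), B -> q(node(node(true, true), q(3))) }, so B -> q(node(node(true, true), q(3))).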